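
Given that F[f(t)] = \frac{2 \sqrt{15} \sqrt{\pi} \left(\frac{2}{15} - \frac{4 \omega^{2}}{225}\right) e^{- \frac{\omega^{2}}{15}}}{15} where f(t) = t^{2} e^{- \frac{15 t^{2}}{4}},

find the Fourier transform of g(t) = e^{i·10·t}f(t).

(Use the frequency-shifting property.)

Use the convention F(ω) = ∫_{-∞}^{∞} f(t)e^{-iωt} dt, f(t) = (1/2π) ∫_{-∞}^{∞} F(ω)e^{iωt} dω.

F[g](ω) = \frac{4 \sqrt{15} \sqrt{\pi} \left(15 - 2 \left(\omega - 10\right)^{2}\right) e^{- \frac{\left(\omega - 10\right)^{2}}{15}}}{3375}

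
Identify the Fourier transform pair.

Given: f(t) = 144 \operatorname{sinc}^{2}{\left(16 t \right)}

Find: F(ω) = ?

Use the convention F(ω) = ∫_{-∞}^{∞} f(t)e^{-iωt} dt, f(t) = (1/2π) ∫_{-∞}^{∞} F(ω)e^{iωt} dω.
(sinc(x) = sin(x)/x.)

F(ω) = \begin{cases} \frac{9 \pi \left(32 - \left|{\omega}\right|\right)}{32} & \text{for}\: \omega > -32 \wedge \omega < 32 \\0 & \text{otherwise} \end{cases}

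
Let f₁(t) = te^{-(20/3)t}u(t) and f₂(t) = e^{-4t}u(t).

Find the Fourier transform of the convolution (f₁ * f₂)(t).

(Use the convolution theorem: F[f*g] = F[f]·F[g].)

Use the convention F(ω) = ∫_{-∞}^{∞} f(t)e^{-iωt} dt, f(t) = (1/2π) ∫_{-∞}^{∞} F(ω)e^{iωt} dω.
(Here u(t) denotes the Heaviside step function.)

F[f₁*f₂](ω) = \frac{9}{\left(i \omega + 4\right) \left(3 i \omega + 20\right)^{2}}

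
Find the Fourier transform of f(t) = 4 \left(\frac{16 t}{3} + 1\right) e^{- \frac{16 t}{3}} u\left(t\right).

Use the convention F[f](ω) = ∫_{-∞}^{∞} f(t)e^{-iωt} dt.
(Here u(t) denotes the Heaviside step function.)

F(ω) = \frac{12 \left(- 3 i \omega - 32\right)}{9 \omega^{2} - 96 i \omega - 256}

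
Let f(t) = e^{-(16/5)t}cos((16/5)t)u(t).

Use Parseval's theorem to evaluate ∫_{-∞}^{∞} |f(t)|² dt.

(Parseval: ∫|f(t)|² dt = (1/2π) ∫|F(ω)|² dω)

∫|f(t)|² dt = \frac{15}{128}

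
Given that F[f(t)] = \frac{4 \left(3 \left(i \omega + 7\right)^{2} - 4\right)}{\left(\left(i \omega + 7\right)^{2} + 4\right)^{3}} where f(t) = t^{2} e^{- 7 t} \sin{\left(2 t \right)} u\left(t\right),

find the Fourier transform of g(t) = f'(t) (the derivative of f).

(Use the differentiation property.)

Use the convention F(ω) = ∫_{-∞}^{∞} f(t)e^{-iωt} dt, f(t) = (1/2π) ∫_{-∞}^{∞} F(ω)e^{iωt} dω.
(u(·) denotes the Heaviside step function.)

F[g](ω) = \frac{4 i \omega \left(3 \left(i \omega + 7\right)^{2} - 4\right)}{\left(\left(i \omega + 7\right)^{2} + 4\right)^{3}}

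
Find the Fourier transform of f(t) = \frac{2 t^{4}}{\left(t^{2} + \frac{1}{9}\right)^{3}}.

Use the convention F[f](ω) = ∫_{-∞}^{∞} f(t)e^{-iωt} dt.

F(ω) = \frac{\pi \left(\omega^{2} - 15 \left|{\omega}\right| + 27\right) e^{- \frac{\left|{\omega}\right|}{3}}}{12}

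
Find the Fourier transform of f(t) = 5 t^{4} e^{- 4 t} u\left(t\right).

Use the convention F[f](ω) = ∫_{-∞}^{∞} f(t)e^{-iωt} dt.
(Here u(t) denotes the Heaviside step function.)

F(ω) = \frac{120}{\left(i \omega + 4\right)^{5}}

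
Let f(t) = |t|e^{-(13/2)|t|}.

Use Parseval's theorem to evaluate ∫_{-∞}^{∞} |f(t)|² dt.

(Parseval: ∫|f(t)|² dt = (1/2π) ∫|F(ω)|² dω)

∫|f(t)|² dt = \frac{4}{2197}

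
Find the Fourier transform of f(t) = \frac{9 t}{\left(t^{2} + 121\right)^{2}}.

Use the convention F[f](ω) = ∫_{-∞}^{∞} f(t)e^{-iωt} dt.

F(ω) = - \frac{9 i \pi \omega e^{- 11 \left|{\omega}\right|}}{22}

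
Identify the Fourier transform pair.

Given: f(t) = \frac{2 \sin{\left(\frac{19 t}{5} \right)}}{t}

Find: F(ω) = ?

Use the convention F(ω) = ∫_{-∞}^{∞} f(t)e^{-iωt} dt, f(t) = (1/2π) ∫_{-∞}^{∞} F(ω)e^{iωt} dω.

F(ω) = \begin{cases} 2 \pi & \text{for}\: \omega > - \frac{19}{5} \wedge \omega < \frac{19}{5} \\0 & \text{otherwise} \end{cases}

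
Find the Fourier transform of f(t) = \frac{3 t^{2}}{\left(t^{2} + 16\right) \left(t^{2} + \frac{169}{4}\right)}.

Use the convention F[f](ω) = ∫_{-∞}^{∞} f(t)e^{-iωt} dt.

F(ω) = - \frac{16 \pi e^{- 4 \left|{\omega}\right|}}{35} + \frac{26 \pi e^{- \frac{13 \left|{\omega}\right|}{2}}}{35}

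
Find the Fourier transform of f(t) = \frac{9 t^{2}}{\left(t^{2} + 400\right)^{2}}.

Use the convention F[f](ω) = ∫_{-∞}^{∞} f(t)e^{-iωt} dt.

F(ω) = \frac{9 \pi \left(1 - 20 \left|{\omega}\right|\right) e^{- 20 \left|{\omega}\right|}}{40}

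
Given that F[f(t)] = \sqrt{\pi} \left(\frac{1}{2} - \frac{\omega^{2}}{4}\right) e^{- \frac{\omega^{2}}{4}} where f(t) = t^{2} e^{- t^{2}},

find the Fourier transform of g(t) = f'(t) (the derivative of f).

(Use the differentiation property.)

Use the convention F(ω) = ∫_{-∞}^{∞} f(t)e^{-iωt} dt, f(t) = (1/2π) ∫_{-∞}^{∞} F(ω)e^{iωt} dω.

F[g](ω) = \frac{i \sqrt{\pi} \omega \left(2 - \omega^{2}\right) e^{- \frac{\omega^{2}}{4}}}{4}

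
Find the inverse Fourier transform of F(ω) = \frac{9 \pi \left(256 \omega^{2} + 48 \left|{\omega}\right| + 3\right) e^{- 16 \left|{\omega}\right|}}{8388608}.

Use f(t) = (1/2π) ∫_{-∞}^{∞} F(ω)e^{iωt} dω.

f(t) = \frac{9}{\left(t^{2} + 256\right)^{3}}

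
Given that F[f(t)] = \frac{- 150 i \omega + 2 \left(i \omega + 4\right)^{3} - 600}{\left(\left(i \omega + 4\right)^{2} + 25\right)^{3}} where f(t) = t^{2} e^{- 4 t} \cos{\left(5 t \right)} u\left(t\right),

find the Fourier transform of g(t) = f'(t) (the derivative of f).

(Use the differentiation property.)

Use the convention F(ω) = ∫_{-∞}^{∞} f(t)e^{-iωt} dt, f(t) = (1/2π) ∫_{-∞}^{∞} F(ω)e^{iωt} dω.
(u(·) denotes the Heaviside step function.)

F[g](ω) = - \frac{2 i \omega \left(75 i \omega - \left(i \omega + 4\right)^{3} + 300\right)}{\left(\left(i \omega + 4\right)^{2} + 25\right)^{3}}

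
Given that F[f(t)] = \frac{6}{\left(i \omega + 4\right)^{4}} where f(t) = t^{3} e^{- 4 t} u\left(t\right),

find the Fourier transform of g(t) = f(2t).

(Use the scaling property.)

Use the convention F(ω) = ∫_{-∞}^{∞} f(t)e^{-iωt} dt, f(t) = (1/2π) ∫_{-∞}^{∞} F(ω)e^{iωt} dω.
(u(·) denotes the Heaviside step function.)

F[g](ω) = \frac{48}{\left(i \omega + 8\right)^{4}}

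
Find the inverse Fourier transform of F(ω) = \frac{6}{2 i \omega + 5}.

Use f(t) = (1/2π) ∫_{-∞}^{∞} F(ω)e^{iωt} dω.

f(t) = 3 e^{- \frac{5 t}{2}} u\left(t\right)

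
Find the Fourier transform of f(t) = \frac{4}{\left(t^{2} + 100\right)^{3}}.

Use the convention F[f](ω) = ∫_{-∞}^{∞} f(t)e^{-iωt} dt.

F(ω) = \frac{\pi \left(100 \omega^{2} + 30 \left|{\omega}\right| + 3\right) e^{- 10 \left|{\omega}\right|}}{200000}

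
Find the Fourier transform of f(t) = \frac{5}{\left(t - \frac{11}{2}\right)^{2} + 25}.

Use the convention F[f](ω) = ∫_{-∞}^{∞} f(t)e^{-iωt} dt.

F(ω) = \pi e^{- \frac{11 i \omega}{2} - 5 \left|{\omega}\right|}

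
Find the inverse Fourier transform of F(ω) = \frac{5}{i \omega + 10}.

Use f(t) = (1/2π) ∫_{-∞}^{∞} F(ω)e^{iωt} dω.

f(t) = 5 e^{- 10 t} u\left(t\right)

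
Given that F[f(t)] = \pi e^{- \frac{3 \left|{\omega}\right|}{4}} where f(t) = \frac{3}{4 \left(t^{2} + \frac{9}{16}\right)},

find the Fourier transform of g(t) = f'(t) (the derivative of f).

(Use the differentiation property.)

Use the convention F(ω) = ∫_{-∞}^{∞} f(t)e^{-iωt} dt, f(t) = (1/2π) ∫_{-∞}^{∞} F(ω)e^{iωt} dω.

F[g](ω) = i \pi \omega e^{- \frac{3 \left|{\omega}\right|}{4}}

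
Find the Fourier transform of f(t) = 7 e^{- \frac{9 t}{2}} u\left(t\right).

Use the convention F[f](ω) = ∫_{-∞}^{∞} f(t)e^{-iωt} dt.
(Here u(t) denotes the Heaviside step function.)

F(ω) = \frac{14}{2 i \omega + 9}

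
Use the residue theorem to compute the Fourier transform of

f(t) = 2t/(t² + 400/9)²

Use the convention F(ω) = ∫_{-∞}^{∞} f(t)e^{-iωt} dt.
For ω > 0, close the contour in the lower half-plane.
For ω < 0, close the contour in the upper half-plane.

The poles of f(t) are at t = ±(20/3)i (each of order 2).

Let g(z) = f(z)e^{-iωz}; for large |z| the factor e^{-iωz} decays in the lower half-plane when ω > 0 and in the upper half-plane when ω < 0.

Case ω > 0 (lower half-plane, clockwise contour ⇒ F(ω) = -2πi·ΣRes):
  Res_{z = - \frac{20 i}{3}} g(z) = \frac{3 \omega e^{- \frac{20 \omega}{3}}}{40} (pole of order 2)
  F(ω) = -2πi·ΣRes = - \frac{3 i \pi \omega e^{- \frac{20 \omega}{3}}}{20}

Case ω < 0 (upper half-plane, counterclockwise contour ⇒ F(ω) = +2πi·ΣRes):
  Res_{z = \frac{20 i}{3}} g(z) = - \frac{3 \omega e^{\frac{20 \omega}{3}}}{40} (pole of order 2)
  F(ω) = 2πi·ΣRes = - \frac{3 i \pi \omega e^{\frac{20 \omega}{3}}}{20}

Both cases combine into a single formula in |ω|:

F(ω) = - \frac{3 i \pi \omega e^{- \frac{20 \left|{\omega}\right|}{3}}}{20}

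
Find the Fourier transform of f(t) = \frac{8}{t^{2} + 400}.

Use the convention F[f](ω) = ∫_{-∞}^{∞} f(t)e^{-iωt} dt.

F(ω) = \frac{2 \pi e^{- 20 \left|{\omega}\right|}}{5}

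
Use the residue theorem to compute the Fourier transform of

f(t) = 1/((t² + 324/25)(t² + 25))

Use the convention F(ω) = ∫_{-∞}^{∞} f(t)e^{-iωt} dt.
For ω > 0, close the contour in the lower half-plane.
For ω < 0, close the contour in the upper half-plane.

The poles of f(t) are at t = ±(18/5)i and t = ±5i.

Let g(z) = f(z)e^{-iωz}; for large |z| the factor e^{-iωz} decays in the lower half-plane when ω > 0 and in the upper half-plane when ω < 0.

Case ω > 0 (lower half-plane, clockwise contour ⇒ F(ω) = -2πi·ΣRes):
  Res_{z = - \frac{18 i}{5}} g(z) = \frac{125 i e^{- \frac{18 \omega}{5}}}{10836}
  Res_{z = - 5 i} g(z) = - \frac{5 i e^{- 5 \omega}}{602}
  F(ω) = -2πi·ΣRes = - \frac{5 \pi e^{- 5 \omega}}{301} + \frac{125 \pi e^{- \frac{18 \omega}{5}}}{5418}

Case ω < 0 (upper half-plane, counterclockwise contour ⇒ F(ω) = +2πi·ΣRes):
  Res_{z = \frac{18 i}{5}} g(z) = - \frac{125 i e^{\frac{18 \omega}{5}}}{10836}
  Res_{z = 5 i} g(z) = \frac{5 i e^{5 \omega}}{602}
  F(ω) = 2πi·ΣRes = \frac{5 \pi \left(25 e^{\frac{18 \omega}{5}} - 18 e^{5 \omega}\right)}{5418}

Both cases combine into a single formula in |ω|:

F(ω) = - \frac{5 \pi e^{- 5 \left|{\omega}\right|}}{301} + \frac{125 \pi e^{- \frac{18 \left|{\omega}\right|}{5}}}{5418}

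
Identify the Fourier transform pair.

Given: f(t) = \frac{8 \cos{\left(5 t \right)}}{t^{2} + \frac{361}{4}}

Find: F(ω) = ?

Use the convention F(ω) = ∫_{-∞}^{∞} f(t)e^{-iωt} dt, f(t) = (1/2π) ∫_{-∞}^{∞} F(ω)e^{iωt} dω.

F(ω) = \frac{8 \pi e^{- \frac{19 \left|{\omega + 5}\right|}{2}}}{19} + \frac{8 \pi e^{- \frac{19 \left|{\omega - 5}\right|}{2}}}{19}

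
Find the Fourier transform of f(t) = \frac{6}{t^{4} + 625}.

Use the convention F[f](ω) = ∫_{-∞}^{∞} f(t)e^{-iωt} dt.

F(ω) = \frac{6 \pi e^{- \frac{5 \sqrt{2} \left|{\omega}\right|}{2}} \sin{\left(\frac{5 \sqrt{2} \left|{\omega}\right|}{2} + \frac{\pi}{4} \right)}}{125}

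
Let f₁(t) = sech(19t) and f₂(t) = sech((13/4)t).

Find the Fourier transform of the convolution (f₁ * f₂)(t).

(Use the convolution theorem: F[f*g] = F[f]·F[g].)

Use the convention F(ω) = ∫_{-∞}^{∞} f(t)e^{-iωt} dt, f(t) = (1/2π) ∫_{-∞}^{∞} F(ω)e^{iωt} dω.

F[f₁*f₂](ω) = \frac{4 \pi^{2}}{247 \cosh{\left(\frac{\pi \omega}{38} \right)} \cosh{\left(\frac{2 \pi \omega}{13} \right)}}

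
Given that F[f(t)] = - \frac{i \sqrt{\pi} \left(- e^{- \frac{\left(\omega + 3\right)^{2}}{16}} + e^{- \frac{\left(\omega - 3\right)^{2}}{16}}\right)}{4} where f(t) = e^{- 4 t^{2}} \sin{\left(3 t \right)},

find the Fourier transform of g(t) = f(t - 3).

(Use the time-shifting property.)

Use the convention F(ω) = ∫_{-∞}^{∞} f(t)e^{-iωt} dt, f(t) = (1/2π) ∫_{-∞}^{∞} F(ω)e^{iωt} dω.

F[g](ω) = \frac{i \sqrt{\pi} \left(1 - e^{\frac{3 \omega}{4}}\right) e^{- \frac{\omega^{2}}{16} - \frac{3 \omega}{8} - 3 i \omega - \frac{9}{16}}}{4}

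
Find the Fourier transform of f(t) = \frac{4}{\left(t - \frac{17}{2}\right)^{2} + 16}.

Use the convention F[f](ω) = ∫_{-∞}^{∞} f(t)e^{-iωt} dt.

F(ω) = \pi e^{- \frac{17 i \omega}{2} - 4 \left|{\omega}\right|}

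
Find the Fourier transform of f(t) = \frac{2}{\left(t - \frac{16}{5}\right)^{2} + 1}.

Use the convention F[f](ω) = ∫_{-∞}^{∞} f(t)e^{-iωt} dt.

F(ω) = 2 \pi e^{- \frac{16 i \omega}{5} - \left|{\omega}\right|}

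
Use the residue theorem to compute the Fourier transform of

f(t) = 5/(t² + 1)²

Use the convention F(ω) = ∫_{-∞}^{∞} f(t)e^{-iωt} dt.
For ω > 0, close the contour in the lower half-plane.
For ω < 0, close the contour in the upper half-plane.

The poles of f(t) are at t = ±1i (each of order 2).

Let g(z) = f(z)e^{-iωz}; for large |z| the factor e^{-iωz} decays in the lower half-plane when ω > 0 and in the upper half-plane when ω < 0.

Case ω > 0 (lower half-plane, clockwise contour ⇒ F(ω) = -2πi·ΣRes):
  Res_{z = - i} g(z) = \frac{5 i \left(\omega + 1\right) e^{- \omega}}{4} (pole of order 2)
  F(ω) = -2πi·ΣRes = \frac{5 \pi \left(\omega + 1\right) e^{- \omega}}{2}

Case ω < 0 (upper half-plane, counterclockwise contour ⇒ F(ω) = +2πi·ΣRes):
  Res_{z = i} g(z) = \frac{5 i \left(\omega - 1\right) e^{\omega}}{4} (pole of order 2)
  F(ω) = 2πi·ΣRes = \frac{5 \pi \left(1 - \omega\right) e^{\omega}}{2}

Both cases combine into a single formula in |ω|:

F(ω) = \frac{5 \pi \left(\left|{\omega}\right| + 1\right) e^{- \left|{\omega}\right|}}{2}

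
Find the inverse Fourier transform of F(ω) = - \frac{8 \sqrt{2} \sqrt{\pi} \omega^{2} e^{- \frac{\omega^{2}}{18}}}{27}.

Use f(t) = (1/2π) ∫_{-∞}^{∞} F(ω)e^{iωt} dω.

f(t) = 4 \left(18 t^{2} - 2\right) e^{- \frac{9 t^{2}}{2}}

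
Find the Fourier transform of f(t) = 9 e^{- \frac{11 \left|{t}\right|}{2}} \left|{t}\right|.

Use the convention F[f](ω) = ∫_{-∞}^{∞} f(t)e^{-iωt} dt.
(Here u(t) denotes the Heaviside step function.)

F(ω) = \frac{72 \left(121 - 4 \omega^{2}\right)}{\left(4 \omega^{2} + 121\right)^{2}}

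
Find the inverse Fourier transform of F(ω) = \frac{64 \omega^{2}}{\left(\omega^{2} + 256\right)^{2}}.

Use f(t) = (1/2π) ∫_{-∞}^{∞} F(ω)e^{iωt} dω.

f(t) = \left(1 - 16 \left|{t}\right|\right) e^{- 16 \left|{t}\right|}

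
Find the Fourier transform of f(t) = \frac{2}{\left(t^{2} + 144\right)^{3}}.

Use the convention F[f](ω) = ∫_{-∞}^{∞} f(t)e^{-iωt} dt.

F(ω) = \frac{\pi \left(48 \omega^{2} + 12 \left|{\omega}\right| + 1\right) e^{- 12 \left|{\omega}\right|}}{331776}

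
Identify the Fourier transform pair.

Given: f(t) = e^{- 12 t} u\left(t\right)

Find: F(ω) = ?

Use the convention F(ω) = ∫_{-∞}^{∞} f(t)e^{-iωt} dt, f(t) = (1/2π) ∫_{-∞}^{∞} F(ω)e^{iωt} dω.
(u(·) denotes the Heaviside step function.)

F(ω) = \frac{1}{i \omega + 12}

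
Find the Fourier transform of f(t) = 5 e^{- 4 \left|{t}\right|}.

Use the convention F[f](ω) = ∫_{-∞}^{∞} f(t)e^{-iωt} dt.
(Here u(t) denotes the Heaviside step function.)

F(ω) = \frac{40}{\omega^{2} + 16}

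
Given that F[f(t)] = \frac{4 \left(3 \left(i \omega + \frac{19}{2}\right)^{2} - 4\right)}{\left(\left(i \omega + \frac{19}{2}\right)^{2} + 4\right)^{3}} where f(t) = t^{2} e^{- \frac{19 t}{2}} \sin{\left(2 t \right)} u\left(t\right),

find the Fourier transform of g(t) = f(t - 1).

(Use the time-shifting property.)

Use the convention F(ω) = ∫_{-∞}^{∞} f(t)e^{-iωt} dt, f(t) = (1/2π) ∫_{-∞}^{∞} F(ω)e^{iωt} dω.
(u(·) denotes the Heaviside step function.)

F[g](ω) = \frac{64 \left(3 \left(2 i \omega + 19\right)^{2} - 16\right) e^{- i \omega}}{\left(\left(2 i \omega + 19\right)^{2} + 16\right)^{3}}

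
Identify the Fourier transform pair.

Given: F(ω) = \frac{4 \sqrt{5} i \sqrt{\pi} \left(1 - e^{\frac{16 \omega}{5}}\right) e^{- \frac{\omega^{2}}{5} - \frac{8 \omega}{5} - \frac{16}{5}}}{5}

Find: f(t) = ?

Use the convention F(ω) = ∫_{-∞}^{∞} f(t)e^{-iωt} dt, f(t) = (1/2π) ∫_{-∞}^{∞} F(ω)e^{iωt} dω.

f(t) = 4 e^{- \frac{5 t^{2}}{4}} \sin{\left(4 t \right)}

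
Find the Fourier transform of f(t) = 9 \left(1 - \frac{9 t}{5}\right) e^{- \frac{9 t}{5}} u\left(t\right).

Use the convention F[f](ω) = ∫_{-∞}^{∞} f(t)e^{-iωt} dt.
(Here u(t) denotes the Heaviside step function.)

F(ω) = \frac{225 i \omega}{- 25 \omega^{2} + 90 i \omega + 81}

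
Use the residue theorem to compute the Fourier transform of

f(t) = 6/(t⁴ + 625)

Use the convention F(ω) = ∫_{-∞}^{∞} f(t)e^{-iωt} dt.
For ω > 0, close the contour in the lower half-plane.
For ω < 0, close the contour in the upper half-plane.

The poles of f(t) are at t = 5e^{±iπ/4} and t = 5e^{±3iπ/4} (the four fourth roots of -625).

Let g(z) = f(z)e^{-iωz}; for large |z| the factor e^{-iωz} decays in the lower half-plane when ω > 0 and in the upper half-plane when ω < 0.

Case ω > 0 (lower half-plane, clockwise contour ⇒ F(ω) = -2πi·ΣRes):
  Res_{z = - \frac{5 \sqrt{2}}{2} - \frac{5 \sqrt{2} i}{2}} g(z) = \frac{3 \sqrt{2} i \left(1 - i\right) e^{\frac{5 \sqrt{2} \omega \left(-1 + i\right)}{2}}}{500}
  Res_{z = \frac{5 \sqrt{2}}{2} - \frac{5 \sqrt{2} i}{2}} g(z) = \frac{3 \sqrt{2} i \left(1 + i\right) e^{- \frac{5 \sqrt{2} \omega \left(1 + i\right)}{2}}}{500}
  F(ω) = -2πi·ΣRes = \frac{3 \sqrt{2} \pi \left(1 - i\right) \left(e^{5 \sqrt{2} i \omega} + i\right) e^{- \frac{5 \sqrt{2} \omega \left(1 + i\right)}{2}}}{250} = \frac{6 \pi e^{- \frac{5 \sqrt{2} \omega}{2}} \sin{\left(\frac{5 \sqrt{2} \omega}{2} + \frac{\pi}{4} \right)}}{125}

Case ω < 0 (upper half-plane, counterclockwise contour ⇒ F(ω) = +2πi·ΣRes):
  Res_{z = \frac{5 \sqrt{2}}{2} + \frac{5 \sqrt{2} i}{2}} g(z) = \frac{3 \sqrt{2} i \left(-1 + i\right) e^{\frac{5 \sqrt{2} \omega \left(1 - i\right)}{2}}}{500}
  Res_{z = - \frac{5 \sqrt{2}}{2} + \frac{5 \sqrt{2} i}{2}} g(z) = \frac{3 \sqrt{2} \left(1 - i\right) e^{\frac{5 \sqrt{2} \omega \left(1 + i\right)}{2}}}{500}
  F(ω) = 2πi·ΣRes = - \frac{3 \sqrt{2} i \pi \left(i \left(1 - i\right) e^{\frac{5 \sqrt{2} \omega \left(1 - i\right)}{2}} - \left(1 - i\right) e^{\frac{5 \sqrt{2} \omega \left(1 + i\right)}{2}}\right)}{250} = \frac{6 \pi e^{\frac{5 \sqrt{2} \omega}{2}} \cos{\left(\frac{5 \sqrt{2} \omega}{2} + \frac{\pi}{4} \right)}}{125}

Both cases combine into a single formula in |ω|:

F(ω) = \frac{6 \pi e^{- \frac{5 \sqrt{2} \left|{\omega}\right|}{2}} \sin{\left(\frac{5 \sqrt{2} \left|{\omega}\right|}{2} + \frac{\pi}{4} \right)}}{125}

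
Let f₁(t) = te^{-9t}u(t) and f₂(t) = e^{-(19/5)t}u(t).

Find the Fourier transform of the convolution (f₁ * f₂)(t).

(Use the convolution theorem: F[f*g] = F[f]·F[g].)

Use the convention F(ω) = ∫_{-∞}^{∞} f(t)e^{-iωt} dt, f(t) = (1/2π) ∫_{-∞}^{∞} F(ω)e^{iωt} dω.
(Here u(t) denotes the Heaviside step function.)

F[f₁*f₂](ω) = \frac{5}{\left(i \omega + 9\right)^{2} \left(5 i \omega + 19\right)}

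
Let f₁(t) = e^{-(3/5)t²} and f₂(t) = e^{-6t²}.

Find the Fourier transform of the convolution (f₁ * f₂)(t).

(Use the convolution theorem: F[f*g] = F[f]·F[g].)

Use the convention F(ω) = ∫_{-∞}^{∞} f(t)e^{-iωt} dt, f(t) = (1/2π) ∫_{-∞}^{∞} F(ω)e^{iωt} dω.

F[f₁*f₂](ω) = \frac{\sqrt{10} \pi e^{- \frac{11 \omega^{2}}{24}}}{6}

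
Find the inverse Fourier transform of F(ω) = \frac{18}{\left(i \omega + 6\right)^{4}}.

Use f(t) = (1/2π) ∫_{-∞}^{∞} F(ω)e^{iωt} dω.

f(t) = 3 t^{3} e^{- 6 t} u\left(t\right)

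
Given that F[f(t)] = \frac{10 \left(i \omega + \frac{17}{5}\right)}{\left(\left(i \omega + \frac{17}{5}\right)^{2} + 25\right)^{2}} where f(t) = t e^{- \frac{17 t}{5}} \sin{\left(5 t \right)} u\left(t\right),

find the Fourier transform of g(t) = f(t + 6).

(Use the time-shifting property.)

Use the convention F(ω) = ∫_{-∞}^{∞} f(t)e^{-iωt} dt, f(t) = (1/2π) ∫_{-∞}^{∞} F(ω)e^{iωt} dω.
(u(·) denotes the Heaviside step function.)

F[g](ω) = \frac{\left(6250 i \omega + 21250\right) e^{6 i \omega}}{\left(\left(5 i \omega + 17\right)^{2} + 625\right)^{2}}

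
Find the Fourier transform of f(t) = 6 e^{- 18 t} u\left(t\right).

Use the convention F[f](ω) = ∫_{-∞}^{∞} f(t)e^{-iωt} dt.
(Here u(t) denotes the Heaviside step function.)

F(ω) = \frac{6}{i \omega + 18}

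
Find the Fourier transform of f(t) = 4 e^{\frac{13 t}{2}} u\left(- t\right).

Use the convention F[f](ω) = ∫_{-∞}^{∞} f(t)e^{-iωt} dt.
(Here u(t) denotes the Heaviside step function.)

F(ω) = - \frac{8}{2 i \omega - 13}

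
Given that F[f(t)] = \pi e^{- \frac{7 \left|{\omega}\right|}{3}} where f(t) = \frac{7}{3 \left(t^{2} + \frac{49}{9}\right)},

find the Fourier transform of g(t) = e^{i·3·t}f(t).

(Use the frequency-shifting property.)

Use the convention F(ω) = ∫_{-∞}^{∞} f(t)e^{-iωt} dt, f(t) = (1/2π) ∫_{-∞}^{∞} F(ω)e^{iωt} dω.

F[g](ω) = \pi e^{- \frac{7 \left|{\omega - 3}\right|}{3}}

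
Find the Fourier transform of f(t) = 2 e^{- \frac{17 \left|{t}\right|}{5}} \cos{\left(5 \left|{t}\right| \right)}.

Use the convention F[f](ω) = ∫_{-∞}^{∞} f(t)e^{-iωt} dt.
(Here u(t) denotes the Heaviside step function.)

F(ω) = \frac{340 \left(25 \omega^{2} + 914\right)}{625 \omega^{4} - 16800 \omega^{2} + 835396}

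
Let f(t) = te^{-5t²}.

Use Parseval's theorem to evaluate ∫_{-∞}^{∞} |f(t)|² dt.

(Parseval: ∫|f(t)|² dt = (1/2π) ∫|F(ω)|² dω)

∫|f(t)|² dt = \frac{\sqrt{10} \sqrt{\pi}}{200}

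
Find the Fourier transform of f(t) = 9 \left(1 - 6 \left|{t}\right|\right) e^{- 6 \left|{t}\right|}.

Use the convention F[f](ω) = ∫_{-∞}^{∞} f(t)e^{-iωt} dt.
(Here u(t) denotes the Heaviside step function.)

F(ω) = \frac{216 \omega^{2}}{\left(\omega^{2} + 36\right)^{2}}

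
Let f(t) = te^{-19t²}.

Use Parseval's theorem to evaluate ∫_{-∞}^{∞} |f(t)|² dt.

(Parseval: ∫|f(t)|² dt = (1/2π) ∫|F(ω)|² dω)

∫|f(t)|² dt = \frac{\sqrt{38} \sqrt{\pi}}{2888}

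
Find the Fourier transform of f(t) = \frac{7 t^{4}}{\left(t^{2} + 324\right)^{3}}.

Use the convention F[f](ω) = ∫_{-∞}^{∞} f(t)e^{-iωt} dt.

F(ω) = \frac{7 \pi \left(108 \omega^{2} - 30 \left|{\omega}\right| + 1\right) e^{- 18 \left|{\omega}\right|}}{48}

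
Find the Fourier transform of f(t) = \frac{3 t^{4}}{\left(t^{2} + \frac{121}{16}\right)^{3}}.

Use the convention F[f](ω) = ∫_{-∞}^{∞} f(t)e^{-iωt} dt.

F(ω) = \frac{3 \pi \left(121 \omega^{2} - 220 \left|{\omega}\right| + 48\right) e^{- \frac{11 \left|{\omega}\right|}{4}}}{352}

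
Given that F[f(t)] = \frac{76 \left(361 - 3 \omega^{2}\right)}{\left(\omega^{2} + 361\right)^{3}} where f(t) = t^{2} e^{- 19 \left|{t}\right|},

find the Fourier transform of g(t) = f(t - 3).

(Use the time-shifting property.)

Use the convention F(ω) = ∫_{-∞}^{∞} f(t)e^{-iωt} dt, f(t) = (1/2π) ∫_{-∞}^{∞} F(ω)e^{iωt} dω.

F[g](ω) = \frac{76 \left(361 - 3 \omega^{2}\right) e^{- 3 i \omega}}{\left(\omega^{2} + 361\right)^{3}}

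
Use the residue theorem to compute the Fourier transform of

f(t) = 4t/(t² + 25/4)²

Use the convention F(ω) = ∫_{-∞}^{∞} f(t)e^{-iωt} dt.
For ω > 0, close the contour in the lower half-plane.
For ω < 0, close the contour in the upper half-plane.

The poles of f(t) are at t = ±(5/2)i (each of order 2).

Let g(z) = f(z)e^{-iωz}; for large |z| the factor e^{-iωz} decays in the lower half-plane when ω > 0 and in the upper half-plane when ω < 0.

Case ω > 0 (lower half-plane, clockwise contour ⇒ F(ω) = -2πi·ΣRes):
  Res_{z = - \frac{5 i}{2}} g(z) = \frac{2 \omega e^{- \frac{5 \omega}{2}}}{5} (pole of order 2)
  F(ω) = -2πi·ΣRes = - \frac{4 i \pi \omega e^{- \frac{5 \omega}{2}}}{5}

Case ω < 0 (upper half-plane, counterclockwise contour ⇒ F(ω) = +2πi·ΣRes):
  Res_{z = \frac{5 i}{2}} g(z) = - \frac{2 \omega e^{\frac{5 \omega}{2}}}{5} (pole of order 2)
  F(ω) = 2πi·ΣRes = - \frac{4 i \pi \omega e^{\frac{5 \omega}{2}}}{5}

Both cases combine into a single formula in |ω|:

F(ω) = - \frac{4 i \pi \omega e^{- \frac{5 \left|{\omega}\right|}{2}}}{5}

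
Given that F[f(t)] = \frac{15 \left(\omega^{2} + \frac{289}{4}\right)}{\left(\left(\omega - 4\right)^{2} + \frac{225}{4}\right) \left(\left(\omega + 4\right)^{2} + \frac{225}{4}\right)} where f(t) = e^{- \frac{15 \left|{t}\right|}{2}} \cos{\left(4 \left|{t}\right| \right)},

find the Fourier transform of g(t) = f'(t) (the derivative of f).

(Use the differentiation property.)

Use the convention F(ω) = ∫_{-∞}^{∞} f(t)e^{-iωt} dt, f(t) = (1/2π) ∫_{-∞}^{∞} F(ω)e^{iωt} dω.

F[g](ω) = \frac{60 i \omega \left(4 \omega^{2} + 289\right)}{16 \omega^{4} + 1288 \omega^{2} + 83521}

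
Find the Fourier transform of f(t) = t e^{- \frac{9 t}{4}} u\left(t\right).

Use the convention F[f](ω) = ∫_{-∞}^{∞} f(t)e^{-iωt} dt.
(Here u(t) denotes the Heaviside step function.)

F(ω) = \frac{16}{\left(4 i \omega + 9\right)^{2}}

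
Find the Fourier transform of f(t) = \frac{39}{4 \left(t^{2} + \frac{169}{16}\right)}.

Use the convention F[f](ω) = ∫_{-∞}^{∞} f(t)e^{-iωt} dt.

F(ω) = 3 \pi e^{- \frac{13 \left|{\omega}\right|}{4}}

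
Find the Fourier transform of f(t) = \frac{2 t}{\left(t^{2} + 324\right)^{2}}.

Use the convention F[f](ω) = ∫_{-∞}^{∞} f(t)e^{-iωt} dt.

F(ω) = - \frac{i \pi \omega e^{- 18 \left|{\omega}\right|}}{18}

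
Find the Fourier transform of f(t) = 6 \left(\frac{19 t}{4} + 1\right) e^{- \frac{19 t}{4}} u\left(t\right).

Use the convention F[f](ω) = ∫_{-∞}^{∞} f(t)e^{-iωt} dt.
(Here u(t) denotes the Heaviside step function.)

F(ω) = \frac{48 \left(- 2 i \omega - 19\right)}{16 \omega^{2} - 152 i \omega - 361}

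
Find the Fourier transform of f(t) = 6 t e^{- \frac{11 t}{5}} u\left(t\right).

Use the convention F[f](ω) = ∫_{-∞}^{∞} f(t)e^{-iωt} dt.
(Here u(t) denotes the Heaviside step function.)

F(ω) = \frac{150}{\left(5 i \omega + 11\right)^{2}}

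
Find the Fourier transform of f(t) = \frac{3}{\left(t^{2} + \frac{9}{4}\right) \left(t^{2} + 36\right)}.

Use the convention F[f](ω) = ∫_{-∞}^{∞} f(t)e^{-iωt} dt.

F(ω) = - \frac{2 \pi e^{- 6 \left|{\omega}\right|}}{135} + \frac{8 \pi e^{- \frac{3 \left|{\omega}\right|}{2}}}{135}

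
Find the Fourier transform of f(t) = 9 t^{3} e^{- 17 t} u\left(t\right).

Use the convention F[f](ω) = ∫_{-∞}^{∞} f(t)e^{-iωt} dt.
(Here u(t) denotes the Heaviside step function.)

F(ω) = \frac{54}{\left(i \omega + 17\right)^{4}}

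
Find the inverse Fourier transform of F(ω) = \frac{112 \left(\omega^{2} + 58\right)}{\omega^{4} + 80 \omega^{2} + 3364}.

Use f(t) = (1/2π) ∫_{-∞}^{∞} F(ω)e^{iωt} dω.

f(t) = 8 e^{- 7 \left|{t}\right|} \cos{\left(3 \left|{t}\right| \right)}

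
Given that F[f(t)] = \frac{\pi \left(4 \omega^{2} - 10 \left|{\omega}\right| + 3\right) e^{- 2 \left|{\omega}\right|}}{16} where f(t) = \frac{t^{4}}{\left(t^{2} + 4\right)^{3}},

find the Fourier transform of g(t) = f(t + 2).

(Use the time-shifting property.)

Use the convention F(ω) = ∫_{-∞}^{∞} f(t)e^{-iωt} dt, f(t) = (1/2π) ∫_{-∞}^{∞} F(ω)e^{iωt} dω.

F[g](ω) = \frac{\pi \left(4 \omega^{2} - 10 \left|{\omega}\right| + 3\right) e^{2 i \omega - 2 \left|{\omega}\right|}}{16}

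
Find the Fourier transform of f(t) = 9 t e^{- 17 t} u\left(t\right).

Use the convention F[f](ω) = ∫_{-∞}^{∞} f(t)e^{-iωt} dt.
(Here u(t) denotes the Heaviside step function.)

F(ω) = \frac{9}{\left(i \omega + 17\right)^{2}}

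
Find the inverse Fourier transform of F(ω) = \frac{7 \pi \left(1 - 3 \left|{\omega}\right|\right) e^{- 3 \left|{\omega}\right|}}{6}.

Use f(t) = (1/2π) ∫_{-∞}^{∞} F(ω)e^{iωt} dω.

f(t) = \frac{7 t^{2}}{\left(t^{2} + 9\right)^{2}}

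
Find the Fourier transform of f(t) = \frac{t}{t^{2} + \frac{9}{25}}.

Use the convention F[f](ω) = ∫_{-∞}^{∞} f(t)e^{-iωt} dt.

F(ω) = - i \pi e^{- \frac{3 \left|{\omega}\right|}{5}} \operatorname{sign}{\left(\omega \right)}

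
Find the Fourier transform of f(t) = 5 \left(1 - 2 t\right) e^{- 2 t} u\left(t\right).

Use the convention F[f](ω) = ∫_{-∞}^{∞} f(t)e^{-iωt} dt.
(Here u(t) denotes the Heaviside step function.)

F(ω) = \frac{5 i \omega}{- \omega^{2} + 4 i \omega + 4}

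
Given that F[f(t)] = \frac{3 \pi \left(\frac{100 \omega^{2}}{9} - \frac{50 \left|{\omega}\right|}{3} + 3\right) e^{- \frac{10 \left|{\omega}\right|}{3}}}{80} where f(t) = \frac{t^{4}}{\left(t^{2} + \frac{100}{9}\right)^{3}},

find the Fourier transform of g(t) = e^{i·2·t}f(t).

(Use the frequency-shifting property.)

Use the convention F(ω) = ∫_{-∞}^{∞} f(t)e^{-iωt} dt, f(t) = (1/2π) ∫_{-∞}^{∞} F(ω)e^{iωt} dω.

F[g](ω) = \frac{\pi \left(100 \left(\omega - 2\right)^{2} - 150 \left|{\omega - 2}\right| + 27\right) e^{- \frac{10 \left|{\omega - 2}\right|}{3}}}{240}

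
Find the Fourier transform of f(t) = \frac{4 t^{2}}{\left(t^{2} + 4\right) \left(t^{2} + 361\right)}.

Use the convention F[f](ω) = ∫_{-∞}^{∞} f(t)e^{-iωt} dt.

F(ω) = \frac{4 \pi \left(19 - 2 e^{17 \left|{\omega}\right|}\right) e^{- 19 \left|{\omega}\right|}}{357}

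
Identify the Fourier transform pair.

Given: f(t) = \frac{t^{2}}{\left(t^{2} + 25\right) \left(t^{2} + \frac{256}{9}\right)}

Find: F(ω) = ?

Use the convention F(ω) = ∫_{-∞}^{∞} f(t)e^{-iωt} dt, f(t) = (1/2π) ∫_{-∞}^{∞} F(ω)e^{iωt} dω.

F(ω) = - \frac{45 \pi e^{- 5 \left|{\omega}\right|}}{31} + \frac{48 \pi e^{- \frac{16 \left|{\omega}\right|}{3}}}{31}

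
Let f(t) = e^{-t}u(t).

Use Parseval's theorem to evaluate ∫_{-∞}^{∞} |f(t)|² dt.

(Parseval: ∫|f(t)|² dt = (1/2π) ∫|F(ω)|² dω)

∫|f(t)|² dt = \frac{1}{2}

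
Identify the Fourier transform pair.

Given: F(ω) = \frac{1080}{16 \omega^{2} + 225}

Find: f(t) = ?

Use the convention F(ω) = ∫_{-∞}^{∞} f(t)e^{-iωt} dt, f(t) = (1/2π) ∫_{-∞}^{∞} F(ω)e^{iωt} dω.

f(t) = 9 e^{- \frac{15 \left|{t}\right|}{4}}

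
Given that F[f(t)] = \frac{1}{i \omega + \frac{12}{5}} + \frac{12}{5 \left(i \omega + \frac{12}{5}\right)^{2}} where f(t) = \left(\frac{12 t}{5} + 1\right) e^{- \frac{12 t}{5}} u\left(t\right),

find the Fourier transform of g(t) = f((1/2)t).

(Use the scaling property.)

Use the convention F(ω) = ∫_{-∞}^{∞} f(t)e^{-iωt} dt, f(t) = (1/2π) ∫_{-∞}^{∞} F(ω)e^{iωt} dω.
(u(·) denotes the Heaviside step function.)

F[g](ω) = \frac{5 \left(- 5 i \omega - 12\right)}{25 \omega^{2} - 60 i \omega - 36}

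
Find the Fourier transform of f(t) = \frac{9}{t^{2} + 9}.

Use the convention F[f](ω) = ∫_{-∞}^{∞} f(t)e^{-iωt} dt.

F(ω) = 3 \pi e^{- 3 \left|{\omega}\right|}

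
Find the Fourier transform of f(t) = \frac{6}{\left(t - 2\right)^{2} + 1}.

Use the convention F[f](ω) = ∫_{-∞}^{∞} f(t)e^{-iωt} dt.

F(ω) = 6 \pi e^{- 2 i \omega - \left|{\omega}\right|}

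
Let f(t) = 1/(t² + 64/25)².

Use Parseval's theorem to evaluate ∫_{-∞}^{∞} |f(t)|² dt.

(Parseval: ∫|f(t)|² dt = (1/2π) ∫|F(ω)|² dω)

∫|f(t)|² dt = \frac{390625 \pi}{33554432}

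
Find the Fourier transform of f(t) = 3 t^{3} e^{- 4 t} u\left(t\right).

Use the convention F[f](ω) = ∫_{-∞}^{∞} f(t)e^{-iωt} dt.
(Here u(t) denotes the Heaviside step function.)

F(ω) = \frac{18}{\left(i \omega + 4\right)^{4}}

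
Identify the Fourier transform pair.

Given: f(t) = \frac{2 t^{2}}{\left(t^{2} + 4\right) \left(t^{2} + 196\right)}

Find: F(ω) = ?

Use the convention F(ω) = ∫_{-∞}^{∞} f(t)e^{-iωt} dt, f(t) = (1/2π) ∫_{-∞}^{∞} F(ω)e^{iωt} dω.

F(ω) = \frac{\pi \left(7 - e^{12 \left|{\omega}\right|}\right) e^{- 14 \left|{\omega}\right|}}{48}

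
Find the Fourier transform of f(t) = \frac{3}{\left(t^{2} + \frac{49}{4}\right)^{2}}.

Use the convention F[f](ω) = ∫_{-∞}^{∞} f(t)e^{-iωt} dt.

F(ω) = \frac{6 \pi \left(7 \left|{\omega}\right| + 2\right) e^{- \frac{7 \left|{\omega}\right|}{2}}}{343}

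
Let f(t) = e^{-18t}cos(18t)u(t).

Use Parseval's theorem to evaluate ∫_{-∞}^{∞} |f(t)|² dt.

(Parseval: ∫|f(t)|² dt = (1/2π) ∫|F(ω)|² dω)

∫|f(t)|² dt = \frac{1}{48}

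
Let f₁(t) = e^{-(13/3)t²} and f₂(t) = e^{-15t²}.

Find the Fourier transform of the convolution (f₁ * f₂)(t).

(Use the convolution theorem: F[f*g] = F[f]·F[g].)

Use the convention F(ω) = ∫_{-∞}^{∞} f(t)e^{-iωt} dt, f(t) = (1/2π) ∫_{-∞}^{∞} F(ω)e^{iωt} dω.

F[f₁*f₂](ω) = \frac{\sqrt{65} \pi e^{- \frac{29 \omega^{2}}{390}}}{65}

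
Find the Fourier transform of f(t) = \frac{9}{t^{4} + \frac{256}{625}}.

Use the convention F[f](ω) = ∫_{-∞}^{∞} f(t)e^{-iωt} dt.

F(ω) = \frac{1125 \pi e^{- \frac{2 \sqrt{2} \left|{\omega}\right|}{5}} \sin{\left(\frac{2 \sqrt{2} \left|{\omega}\right|}{5} + \frac{\pi}{4} \right)}}{64}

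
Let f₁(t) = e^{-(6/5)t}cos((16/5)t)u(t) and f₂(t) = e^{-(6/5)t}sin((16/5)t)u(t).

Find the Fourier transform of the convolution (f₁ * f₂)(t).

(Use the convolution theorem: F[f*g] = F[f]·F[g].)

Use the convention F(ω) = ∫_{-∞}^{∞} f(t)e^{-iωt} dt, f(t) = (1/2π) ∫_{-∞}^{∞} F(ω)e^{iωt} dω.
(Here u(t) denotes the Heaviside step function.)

F[f₁*f₂](ω) = \frac{400 \left(5 i \omega + 6\right)}{\left(\left(5 i \omega + 6\right)^{2} + 256\right)^{2}}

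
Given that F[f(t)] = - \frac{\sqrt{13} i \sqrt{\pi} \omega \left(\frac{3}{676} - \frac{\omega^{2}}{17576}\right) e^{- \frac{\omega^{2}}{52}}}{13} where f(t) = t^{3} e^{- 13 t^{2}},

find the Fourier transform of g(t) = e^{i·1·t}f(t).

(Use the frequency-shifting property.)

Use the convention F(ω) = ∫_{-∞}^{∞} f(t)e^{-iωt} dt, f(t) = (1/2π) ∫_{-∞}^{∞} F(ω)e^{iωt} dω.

F[g](ω) = \frac{\sqrt{13} i \sqrt{\pi} \left(\omega - 1\right) \left(\left(\omega - 1\right)^{2} - 78\right) e^{- \frac{\left(\omega - 1\right)^{2}}{52}}}{228488}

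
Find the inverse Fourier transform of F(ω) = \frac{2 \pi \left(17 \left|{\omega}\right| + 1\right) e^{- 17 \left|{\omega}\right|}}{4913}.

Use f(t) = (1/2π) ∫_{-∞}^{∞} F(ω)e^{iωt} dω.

f(t) = \frac{4}{\left(t^{2} + 289\right)^{2}}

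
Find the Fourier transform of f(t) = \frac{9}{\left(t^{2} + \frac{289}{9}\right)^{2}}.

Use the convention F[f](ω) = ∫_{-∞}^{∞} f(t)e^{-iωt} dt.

F(ω) = \frac{81 \pi \left(17 \left|{\omega}\right| + 3\right) e^{- \frac{17 \left|{\omega}\right|}{3}}}{9826}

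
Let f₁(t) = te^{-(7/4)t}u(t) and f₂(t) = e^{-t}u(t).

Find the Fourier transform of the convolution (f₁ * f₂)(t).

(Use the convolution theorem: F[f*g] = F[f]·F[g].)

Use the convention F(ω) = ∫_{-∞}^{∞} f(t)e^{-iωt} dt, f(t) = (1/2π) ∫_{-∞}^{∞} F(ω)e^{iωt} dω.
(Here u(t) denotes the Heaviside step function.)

F[f₁*f₂](ω) = \frac{16}{\left(i \omega + 1\right) \left(4 i \omega + 7\right)^{2}}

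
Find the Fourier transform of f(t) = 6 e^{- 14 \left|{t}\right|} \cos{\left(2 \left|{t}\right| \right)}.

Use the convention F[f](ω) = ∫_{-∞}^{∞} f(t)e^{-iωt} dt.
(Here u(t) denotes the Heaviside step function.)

F(ω) = \frac{168 \left(\omega^{2} + 200\right)}{\omega^{4} + 384 \omega^{2} + 40000}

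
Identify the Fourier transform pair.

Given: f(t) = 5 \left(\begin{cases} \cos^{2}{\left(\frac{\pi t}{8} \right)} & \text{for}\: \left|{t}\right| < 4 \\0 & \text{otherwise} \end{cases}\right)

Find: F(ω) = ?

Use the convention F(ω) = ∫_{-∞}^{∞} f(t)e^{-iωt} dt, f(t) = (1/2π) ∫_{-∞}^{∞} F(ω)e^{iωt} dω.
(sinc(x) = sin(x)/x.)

F(ω) = - \frac{20 \pi^{2} \operatorname{sinc}{\left(4 \omega \right)}}{16 \omega^{2} - \pi^{2}}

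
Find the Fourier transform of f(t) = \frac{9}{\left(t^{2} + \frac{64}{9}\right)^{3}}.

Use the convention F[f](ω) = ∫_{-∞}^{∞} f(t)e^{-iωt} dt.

F(ω) = \frac{243 \pi \left(64 \omega^{2} + 72 \left|{\omega}\right| + 27\right) e^{- \frac{8 \left|{\omega}\right|}{3}}}{262144}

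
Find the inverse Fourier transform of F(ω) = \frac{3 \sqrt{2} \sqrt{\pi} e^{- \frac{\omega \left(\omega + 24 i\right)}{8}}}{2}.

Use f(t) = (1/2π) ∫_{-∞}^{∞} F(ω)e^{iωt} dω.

f(t) = 3 e^{- 2 \left(t - 3\right)^{2}}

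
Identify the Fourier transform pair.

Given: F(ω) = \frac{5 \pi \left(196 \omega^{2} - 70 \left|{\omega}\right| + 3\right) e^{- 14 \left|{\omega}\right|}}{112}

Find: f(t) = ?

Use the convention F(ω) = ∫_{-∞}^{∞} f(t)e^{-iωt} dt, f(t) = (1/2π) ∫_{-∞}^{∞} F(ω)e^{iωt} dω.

f(t) = \frac{5 t^{4}}{\left(t^{2} + 196\right)^{3}}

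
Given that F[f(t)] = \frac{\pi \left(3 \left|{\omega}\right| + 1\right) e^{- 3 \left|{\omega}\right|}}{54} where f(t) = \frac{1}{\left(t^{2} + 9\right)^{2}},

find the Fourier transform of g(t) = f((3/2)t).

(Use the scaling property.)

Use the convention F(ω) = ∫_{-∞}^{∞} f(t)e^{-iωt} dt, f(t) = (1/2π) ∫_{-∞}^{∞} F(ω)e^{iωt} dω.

F[g](ω) = \frac{\pi \left(2 \left|{\omega}\right| + 1\right) e^{- 2 \left|{\omega}\right|}}{81}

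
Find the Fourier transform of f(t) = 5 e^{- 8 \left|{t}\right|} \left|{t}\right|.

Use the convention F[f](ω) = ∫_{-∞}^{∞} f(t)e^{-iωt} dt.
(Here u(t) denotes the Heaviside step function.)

F(ω) = \frac{10 \left(64 - \omega^{2}\right)}{\left(\omega^{2} + 64\right)^{2}}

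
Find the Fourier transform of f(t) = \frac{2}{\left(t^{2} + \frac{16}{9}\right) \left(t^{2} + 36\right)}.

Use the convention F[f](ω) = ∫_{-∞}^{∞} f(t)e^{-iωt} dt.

F(ω) = - \frac{3 \pi e^{- 6 \left|{\omega}\right|}}{308} + \frac{27 \pi e^{- \frac{4 \left|{\omega}\right|}{3}}}{616}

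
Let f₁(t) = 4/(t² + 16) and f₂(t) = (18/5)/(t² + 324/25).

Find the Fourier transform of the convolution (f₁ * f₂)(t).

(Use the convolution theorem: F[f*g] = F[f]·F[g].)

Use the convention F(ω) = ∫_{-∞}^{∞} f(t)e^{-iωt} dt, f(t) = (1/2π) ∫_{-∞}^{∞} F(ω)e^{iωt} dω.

F[f₁*f₂](ω) = \pi^{2} e^{- \frac{38 \left|{\omega}\right|}{5}}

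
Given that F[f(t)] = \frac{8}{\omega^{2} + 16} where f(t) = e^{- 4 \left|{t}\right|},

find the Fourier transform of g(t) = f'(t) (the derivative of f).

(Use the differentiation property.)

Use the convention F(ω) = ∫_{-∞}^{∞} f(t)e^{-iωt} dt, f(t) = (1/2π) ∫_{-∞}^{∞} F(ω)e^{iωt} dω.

F[g](ω) = \frac{8 i \omega}{\omega^{2} + 16}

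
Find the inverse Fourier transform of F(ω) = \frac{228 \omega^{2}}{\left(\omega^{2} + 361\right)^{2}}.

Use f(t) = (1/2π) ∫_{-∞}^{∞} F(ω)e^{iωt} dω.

f(t) = 3 \left(1 - 19 \left|{t}\right|\right) e^{- 19 \left|{t}\right|}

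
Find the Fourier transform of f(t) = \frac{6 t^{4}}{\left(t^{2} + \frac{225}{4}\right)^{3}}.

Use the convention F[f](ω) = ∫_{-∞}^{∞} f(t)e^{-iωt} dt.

F(ω) = \frac{3 \pi \left(75 \omega^{2} - 50 \left|{\omega}\right| + 4\right) e^{- \frac{15 \left|{\omega}\right|}{2}}}{40}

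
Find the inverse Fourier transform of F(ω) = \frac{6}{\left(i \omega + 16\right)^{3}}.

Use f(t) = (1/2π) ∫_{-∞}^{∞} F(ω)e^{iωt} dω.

f(t) = 3 t^{2} e^{- 16 t} u\left(t\right)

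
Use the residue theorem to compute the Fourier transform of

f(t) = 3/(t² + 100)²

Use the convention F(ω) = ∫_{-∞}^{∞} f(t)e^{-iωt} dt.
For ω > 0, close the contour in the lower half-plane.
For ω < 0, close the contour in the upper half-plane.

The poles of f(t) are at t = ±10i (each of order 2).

Let g(z) = f(z)e^{-iωz}; for large |z| the factor e^{-iωz} decays in the lower half-plane when ω > 0 and in the upper half-plane when ω < 0.

Case ω > 0 (lower half-plane, clockwise contour ⇒ F(ω) = -2πi·ΣRes):
  Res_{z = - 10 i} g(z) = \frac{3 i \left(10 \omega + 1\right) e^{- 10 \omega}}{4000} (pole of order 2)
  F(ω) = -2πi·ΣRes = \frac{3 \pi \left(10 \omega + 1\right) e^{- 10 \omega}}{2000}

Case ω < 0 (upper half-plane, counterclockwise contour ⇒ F(ω) = +2πi·ΣRes):
  Res_{z = 10 i} g(z) = \frac{3 i \left(10 \omega - 1\right) e^{10 \omega}}{4000} (pole of order 2)
  F(ω) = 2πi·ΣRes = \frac{3 \pi \left(1 - 10 \omega\right) e^{10 \omega}}{2000}

Both cases combine into a single formula in |ω|:

F(ω) = \frac{3 \pi \left(10 \left|{\omega}\right| + 1\right) e^{- 10 \left|{\omega}\right|}}{2000}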